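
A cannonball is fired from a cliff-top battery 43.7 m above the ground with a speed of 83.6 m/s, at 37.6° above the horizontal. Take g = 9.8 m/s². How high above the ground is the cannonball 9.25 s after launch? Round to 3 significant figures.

96.3 m

v_y0 = 83.6 sin 37.6° = 51.01 m/s.
y(t) = 43.7 + v_y0 t − ½ g t² = 43.7 + 51.01×9.25 − ½×9.8×9.25² = 96.3 m.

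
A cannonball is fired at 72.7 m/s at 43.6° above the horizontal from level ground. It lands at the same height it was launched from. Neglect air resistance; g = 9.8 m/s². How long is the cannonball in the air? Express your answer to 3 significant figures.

10.2 s

Vertical component: v_y = 72.7 sin 43.6° = 50.14 m/s.
For a projectile landing at launch height, time of flight is t = 2 v_y / g = 2 × 50.14 / 9.8 = 10.2 s.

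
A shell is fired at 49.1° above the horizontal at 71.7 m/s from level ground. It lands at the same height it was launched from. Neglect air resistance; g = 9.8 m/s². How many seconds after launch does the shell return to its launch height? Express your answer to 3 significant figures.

11.1 s

Vertical component: v_y = 71.7 sin 49.1° = 54.19 m/s.
For a projectile landing at launch height, time of flight is t = 2 v_y / g = 2 × 54.19 / 9.8 = 11.1 s.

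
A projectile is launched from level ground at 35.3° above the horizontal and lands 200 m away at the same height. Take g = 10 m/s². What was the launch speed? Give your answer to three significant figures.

On level ground, R = v₀² sin(2θ) / g, so v₀ = √(R g / sin 2θ).
sin(2 × 35.3°) = 0.9432.
v₀ = √(200 × 10 / 0.9432) = √2120 = 46.0 m/s.

46.0 m/s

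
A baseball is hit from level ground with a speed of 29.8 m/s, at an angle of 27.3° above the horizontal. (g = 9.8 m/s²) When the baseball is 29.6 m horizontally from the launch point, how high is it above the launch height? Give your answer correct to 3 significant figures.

9.16 m

v_x = 29.8 cos 27.3° = 26.48 m/s, v_y0 = 29.8 sin 27.3° = 13.67 m/s.
Time to reach x = 29.6 m: t = x / v_x = 29.6 / 26.48 = 1.118 s.
y = v_y0 t − ½ g t² = 13.67×1.118 − 4.900×1.118² = 9.16 m.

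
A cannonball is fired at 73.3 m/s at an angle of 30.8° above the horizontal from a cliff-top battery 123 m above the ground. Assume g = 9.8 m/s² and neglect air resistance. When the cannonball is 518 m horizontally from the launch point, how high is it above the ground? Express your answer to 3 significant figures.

100 m

v_x = 73.3 cos 30.8° = 62.96 m/s, v_y0 = 73.3 sin 30.8° = 37.53 m/s.
Time to reach x = 518 m: t = x / v_x = 518 / 62.96 = 8.227 s.
y = 123 + v_y0 t − ½ g t² = 123 + 37.53×8.227 − 4.900×8.227² = 100 m.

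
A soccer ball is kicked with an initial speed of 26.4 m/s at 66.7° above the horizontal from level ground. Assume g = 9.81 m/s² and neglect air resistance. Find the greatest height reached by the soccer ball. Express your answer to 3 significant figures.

30.0 m

Vertical component of launch velocity: v_y = 26.4 sin 66.7° = 24.25 m/s.
At the highest point the vertical velocity is zero, so v_y² = 2 g h_max.
h_max = (24.25)² / (2 × 9.81) = 588.1 / 19.62 = 30.0 m.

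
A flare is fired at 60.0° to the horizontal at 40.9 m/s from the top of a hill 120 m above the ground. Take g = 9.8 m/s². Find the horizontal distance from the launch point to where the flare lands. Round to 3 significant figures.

199 m

Components: v_x = 40.9 cos 60.0° = 20.45 m/s, v_y = 40.9 sin 60.0° = 35.42 m/s.
Vertical: 0 = 120 + 35.42 t − ½(9.8) t² ⇒ 4.900 t² − 35.42 t − 120 = 0.
t = [35.42 + √(1255 + 2352)] / 9.800 = 9.743 s.
Horizontal: R = v_x · t = 20.45 × 9.743 = 199 m.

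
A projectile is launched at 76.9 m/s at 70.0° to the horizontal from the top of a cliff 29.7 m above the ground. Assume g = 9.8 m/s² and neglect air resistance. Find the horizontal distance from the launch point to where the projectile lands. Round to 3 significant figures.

Components: v_x = 76.9 cos 70.0° = 26.30 m/s, v_y = 76.9 sin 70.0° = 72.26 m/s.
Vertical: 0 = 29.7 + 72.26 t − ½(9.8) t² ⇒ 4.900 t² − 72.26 t − 29.7 = 0.
t = [72.26 + √(5222 + 582.1)] / 9.800 = 15.15 s.
Horizontal: R = v_x · t = 26.30 × 15.15 = 398 m.

398 m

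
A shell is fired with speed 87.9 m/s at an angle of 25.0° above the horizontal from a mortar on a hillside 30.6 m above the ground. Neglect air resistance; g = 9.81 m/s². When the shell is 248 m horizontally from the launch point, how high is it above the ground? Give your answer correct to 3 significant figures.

v_x = 87.9 cos 25.0° = 79.66 m/s, v_y0 = 87.9 sin 25.0° = 37.15 m/s.
Time to reach x = 248 m: t = x / v_x = 248 / 79.66 = 3.113 s.
y = 30.6 + v_y0 t − ½ g t² = 30.6 + 37.15×3.113 − 4.905×3.113² = 98.7 m.

98.7 m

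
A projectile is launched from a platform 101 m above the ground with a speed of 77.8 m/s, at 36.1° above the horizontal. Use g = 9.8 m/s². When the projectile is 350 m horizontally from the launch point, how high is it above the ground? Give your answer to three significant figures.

v_x = 77.8 cos 36.1° = 62.86 m/s, v_y0 = 77.8 sin 36.1° = 45.84 m/s.
Time to reach x = 350 m: t = x / v_x = 350 / 62.86 = 5.568 s.
y = 101 + v_y0 t − ½ g t² = 101 + 45.84×5.568 − 4.900×5.568² = 204 m.

204 m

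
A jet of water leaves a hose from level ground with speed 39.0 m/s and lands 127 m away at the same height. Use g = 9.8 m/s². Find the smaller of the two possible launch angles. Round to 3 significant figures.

27.5°

Level-ground range: R = v₀² sin(2θ)/g ⇒ sin 2θ = R g / v₀² = 127×9.8/39.0² = 0.8183.
2θ = arcsin(0.8183) = 54.91° or 180° − 54.91° = 125.09°.
So θ = 27.5° or θ = 62.5°.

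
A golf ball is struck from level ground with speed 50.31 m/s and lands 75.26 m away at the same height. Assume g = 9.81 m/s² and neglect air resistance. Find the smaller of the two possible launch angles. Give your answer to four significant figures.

Level-ground range: R = v₀² sin(2θ)/g ⇒ sin 2θ = R g / v₀² = 75.26×9.81/50.31² = 0.2917.
2θ = arcsin(0.2917) = 16.960° or 180° − 16.960° = 163.040°.
So θ = 8.480° or θ = 81.52°.

8.480°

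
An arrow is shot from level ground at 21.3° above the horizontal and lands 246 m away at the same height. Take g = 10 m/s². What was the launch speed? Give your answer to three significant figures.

60.3 m/s

On level ground, R = v₀² sin(2θ) / g, so v₀ = √(R g / sin 2θ).
sin(2 × 21.3°) = 0.6769.
v₀ = √(246 × 10 / 0.6769) = √3634 = 60.3 m/s.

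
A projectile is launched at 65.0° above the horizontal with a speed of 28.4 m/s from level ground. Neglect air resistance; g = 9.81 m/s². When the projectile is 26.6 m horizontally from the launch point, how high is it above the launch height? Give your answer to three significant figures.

33.0 m

v_x = 28.4 cos 65.0° = 12.00 m/s, v_y0 = 28.4 sin 65.0° = 25.74 m/s.
Time to reach x = 26.6 m: t = x / v_x = 26.6 / 12.00 = 2.217 s.
y = v_y0 t − ½ g t² = 25.74×2.217 − 4.905×2.217² = 33.0 m.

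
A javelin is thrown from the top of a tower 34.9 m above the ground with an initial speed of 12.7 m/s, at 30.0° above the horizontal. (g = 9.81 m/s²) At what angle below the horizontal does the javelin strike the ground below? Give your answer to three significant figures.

v_x = 12.7 cos 30.0° = 11.00 m/s.
At impact |v_y| = √(v_y0² + 2 g h) = √(6.350² + 2×9.81×34.9) = 26.93 m/s.
Angle below horizontal = arctan(|v_y| / v_x) = arctan(26.93 / 11.00) = 67.8°.

67.8°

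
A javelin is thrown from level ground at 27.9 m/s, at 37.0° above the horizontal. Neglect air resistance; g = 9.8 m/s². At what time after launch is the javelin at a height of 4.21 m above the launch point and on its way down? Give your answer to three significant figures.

3.15 s

v_y0 = 27.9 sin 37.0° = 16.79 m/s.
Set y = v_y0 t − ½ g t² = 4.21: 4.900 t² − 16.79 t + 4.21 = 0.
t = [16.79 ± √(281.9 − 82.52)] / 9.8 = (16.79 ± 14.12) / 9.8, giving t = 0.272 s or t = 3.15 s.
On the way down corresponds to the larger root: t = 3.15 s.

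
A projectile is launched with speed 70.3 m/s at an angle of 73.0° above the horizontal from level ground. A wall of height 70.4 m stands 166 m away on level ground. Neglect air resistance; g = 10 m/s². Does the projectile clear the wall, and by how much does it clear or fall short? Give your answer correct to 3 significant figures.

v_x = 70.3 cos 73.0° = 20.55 m/s; v_y0 = 70.3 sin 73.0° = 67.23 m/s.
Time to reach the wall: t = 166 / 20.55 = 8.078 s.
Height at that point: y = 67.23×8.078 − 5.000×8.078² = 216.8 m.
That is 216.8 − 70.4 = 146 m above the top of the wall, so the projectile clears it.

Yes — it clears the wall by 146 m.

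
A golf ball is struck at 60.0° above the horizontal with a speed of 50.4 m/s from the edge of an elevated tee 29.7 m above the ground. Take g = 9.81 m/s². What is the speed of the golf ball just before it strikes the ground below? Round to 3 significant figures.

55.9 m/s

v_x = 50.4 cos 60.0° = 25.20 m/s is unchanged throughout.
For the vertical component, v_y² = v_y0² + 2 g h = (43.65)² + 2×9.81×29.7 = 2488, so |v_y| = 49.88 m/s.
Impact speed = √(v_x² + v_y²) = √(635.0 + 2488) = 55.9 m/s.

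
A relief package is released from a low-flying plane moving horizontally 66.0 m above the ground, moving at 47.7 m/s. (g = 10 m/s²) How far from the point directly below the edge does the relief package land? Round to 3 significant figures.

173 m

Initial vertical velocity is zero, so the fall time comes from h = ½ g t²: t = √(2 × 66.0 / 10) = 3.633 s.
Horizontal motion is uniform at 47.7 m/s, so x = 47.7 × 3.633 = 173 m.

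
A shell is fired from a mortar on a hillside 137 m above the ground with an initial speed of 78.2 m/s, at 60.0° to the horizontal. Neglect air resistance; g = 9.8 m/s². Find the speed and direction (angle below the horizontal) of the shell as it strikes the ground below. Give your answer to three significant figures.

93.8 m/s at 65.4° below the horizontal

v_x = 78.2 cos 60.0° = 39.10 m/s (constant).
|v_y| at impact = √((67.72)² + 2×9.8×137) = 85.27 m/s.
Speed = √(39.10² + 85.27²) = 93.8 m/s; angle = arctan(85.27/39.10) = 65.4° below horizontal.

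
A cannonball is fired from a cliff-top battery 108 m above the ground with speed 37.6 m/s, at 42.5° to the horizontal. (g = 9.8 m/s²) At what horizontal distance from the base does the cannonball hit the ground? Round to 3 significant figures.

221 m

Components: v_x = 37.6 cos 42.5° = 27.72 m/s, v_y = 37.6 sin 42.5° = 25.40 m/s.
Vertical: 0 = 108 + 25.40 t − ½(9.8) t² ⇒ 4.900 t² − 25.40 t − 108 = 0.
t = [25.40 + √(645.2 + 2117)] / 9.800 = 7.955 s.
Horizontal: R = v_x · t = 27.72 × 7.955 = 221 m.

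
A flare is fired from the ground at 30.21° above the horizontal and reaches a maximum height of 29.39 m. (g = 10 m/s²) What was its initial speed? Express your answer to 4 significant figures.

48.18 m/s

At maximum height v_y = 0, so (v₀ sin θ)² = 2 g H.
v₀ sin 30.21° = √(2 × 10 × 29.39) = 24.245 m/s.
v₀ = 24.245 / sin 30.21° = 24.245 / 0.5032 = 48.18 m/s.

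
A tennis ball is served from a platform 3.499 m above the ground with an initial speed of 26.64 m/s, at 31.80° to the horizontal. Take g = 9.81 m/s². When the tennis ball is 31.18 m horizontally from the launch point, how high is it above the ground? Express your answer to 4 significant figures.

v_x = 26.64 cos 31.80° = 22.641 m/s, v_y0 = 26.64 sin 31.80° = 14.038 m/s.
Time to reach x = 31.18 m: t = x / v_x = 31.18 / 22.641 = 1.3771 s.
y = 3.499 + v_y0 t − ½ g t² = 3.499 + 14.038×1.3771 − 4.905×1.3771² = 13.53 m.

13.53 m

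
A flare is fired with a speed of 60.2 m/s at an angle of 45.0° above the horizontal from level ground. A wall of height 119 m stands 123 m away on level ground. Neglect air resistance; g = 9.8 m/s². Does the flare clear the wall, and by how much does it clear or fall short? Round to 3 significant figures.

v_x = 60.2 cos 45.0° = 42.57 m/s; v_y0 = 60.2 sin 45.0° = 42.57 m/s.
Time to reach the wall: t = 123 / 42.57 = 2.889 s.
Height at that point: y = 42.57×2.889 − 4.900×2.889² = 82.09 m.
That is 119 − 82.09 = 36.9 m below the top of the wall, so the flare does not clear it.

No — it falls 36.9 m short of clearing the wall.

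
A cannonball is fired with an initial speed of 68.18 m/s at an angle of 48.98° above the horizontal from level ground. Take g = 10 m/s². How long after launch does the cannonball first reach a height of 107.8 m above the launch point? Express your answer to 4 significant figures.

v_y0 = 68.18 sin 48.98° = 51.440 m/s.
Set y = v_y0 t − ½ g t² = 107.8: 5.000 t² − 51.440 t + 107.8 = 0.
t = [51.440 ± √(2646.1 − 2156.0)] / 10 = (51.440 ± 22.138) / 10, giving t = 2.930 s or t = 7.358 s.
The cannonball is on the way up at the first time, so t = 2.930 s.

2.930 s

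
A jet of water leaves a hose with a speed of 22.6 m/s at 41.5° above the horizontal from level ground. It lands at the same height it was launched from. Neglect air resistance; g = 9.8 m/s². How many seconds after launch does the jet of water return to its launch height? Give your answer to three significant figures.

Vertical component: v_y = 22.6 sin 41.5° = 14.98 m/s.
For a projectile landing at launch height, time of flight is t = 2 v_y / g = 2 × 14.98 / 9.8 = 3.06 s.

3.06 s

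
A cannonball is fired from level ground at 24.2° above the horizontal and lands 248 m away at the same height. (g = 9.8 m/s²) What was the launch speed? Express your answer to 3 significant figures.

57.0 m/s

On level ground, R = v₀² sin(2θ) / g, so v₀ = √(R g / sin 2θ).
sin(2 × 24.2°) = 0.7478.
v₀ = √(248 × 9.8 / 0.7478) = √3250 = 57.0 m/s.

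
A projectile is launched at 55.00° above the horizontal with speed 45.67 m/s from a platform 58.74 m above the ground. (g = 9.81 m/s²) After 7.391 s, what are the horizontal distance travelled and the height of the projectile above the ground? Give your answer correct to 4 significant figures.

v_x = 45.67 cos 55.00° = 26.195 m/s; v_y0 = 45.67 sin 55.00° = 37.411 m/s.
x = v_x t = 26.195 × 7.391 = 193.6 m.
y = 58.74 + v_y0 t − ½ g t² = 67.30 m.

x = 193.6 m, y = 67.30 m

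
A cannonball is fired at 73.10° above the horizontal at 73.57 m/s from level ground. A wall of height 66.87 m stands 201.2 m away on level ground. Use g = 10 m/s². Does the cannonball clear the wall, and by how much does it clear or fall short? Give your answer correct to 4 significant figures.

Yes — it clears the wall by 152.8 m.

v_x = 73.57 cos 73.10° = 21.387 m/s; v_y0 = 73.57 sin 73.10° = 70.393 m/s.
Time to reach the wall: t = 201.2 / 21.387 = 9.4076 s.
Height at that point: y = 70.393×9.4076 − 5.000×9.4076² = 219.71 m.
That is 219.71 − 66.87 = 152.8 m above the top of the wall, so the cannonball clears it.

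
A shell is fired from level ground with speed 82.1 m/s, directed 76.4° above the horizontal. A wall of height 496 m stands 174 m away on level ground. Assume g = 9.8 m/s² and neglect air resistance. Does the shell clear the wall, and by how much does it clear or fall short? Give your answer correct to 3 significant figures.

v_x = 82.1 cos 76.4° = 19.31 m/s; v_y0 = 82.1 sin 76.4° = 79.80 m/s.
Time to reach the wall: t = 174 / 19.31 = 9.011 s.
Height at that point: y = 79.80×9.011 − 4.900×9.011² = 321.2 m.
That is 496 − 321.2 = 175 m below the top of the wall, so the shell does not clear it.

No — it falls 175 m short of clearing the wall.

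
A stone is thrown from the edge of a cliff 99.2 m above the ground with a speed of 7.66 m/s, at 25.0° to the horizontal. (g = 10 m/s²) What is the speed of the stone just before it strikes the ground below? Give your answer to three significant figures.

v_x = 7.66 cos 25.0° = 6.942 m/s is unchanged throughout.
For the vertical component, v_y² = v_y0² + 2 g h = (3.237)² + 2×10×99.2 = 1994, so |v_y| = 44.65 m/s.
Impact speed = √(v_x² + v_y²) = √(48.19 + 1994) = 45.2 m/s.

45.2 m/s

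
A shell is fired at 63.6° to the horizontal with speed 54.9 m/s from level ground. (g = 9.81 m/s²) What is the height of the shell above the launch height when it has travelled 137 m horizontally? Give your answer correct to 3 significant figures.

v_x = 54.9 cos 63.6° = 24.41 m/s, v_y0 = 54.9 sin 63.6° = 49.17 m/s.
Time to reach x = 137 m: t = x / v_x = 137 / 24.41 = 5.612 s.
y = v_y0 t − ½ g t² = 49.17×5.612 − 4.905×5.612² = 121 m.

121 m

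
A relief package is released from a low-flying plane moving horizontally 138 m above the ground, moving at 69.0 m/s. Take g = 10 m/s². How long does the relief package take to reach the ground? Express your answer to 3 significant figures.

5.25 s

The horizontal speed doesn't affect the fall. With v_y0 = 0, h = ½ g t².
t = √(2 × 138 / 10) = √27.60 = 5.25 s.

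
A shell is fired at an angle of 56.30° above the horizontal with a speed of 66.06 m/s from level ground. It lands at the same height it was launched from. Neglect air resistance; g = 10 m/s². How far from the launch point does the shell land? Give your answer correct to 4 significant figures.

For level ground, R = v₀² sin(2θ) / g.
sin(2 × 56.30°) = sin 112.60° = 0.9232.
R = (66.06)² × 0.9232 / 10 = 402.9 m.

402.9 m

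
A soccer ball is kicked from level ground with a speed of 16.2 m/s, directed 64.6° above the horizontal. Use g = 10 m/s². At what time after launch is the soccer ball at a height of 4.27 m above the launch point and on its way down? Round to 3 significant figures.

2.60 s

v_y0 = 16.2 sin 64.6° = 14.63 m/s.
Set y = v_y0 t − ½ g t² = 4.27: 5.000 t² − 14.63 t + 4.27 = 0.
t = [14.63 ± √(214.0 − 85.40)] / 10 = (14.63 ± 11.34) / 10, giving t = 0.329 s or t = 2.60 s.
On the way down corresponds to the larger root: t = 2.60 s.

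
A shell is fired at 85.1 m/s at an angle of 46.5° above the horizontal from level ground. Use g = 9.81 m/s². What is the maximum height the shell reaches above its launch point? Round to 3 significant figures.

Vertical component of launch velocity: v_y = 85.1 sin 46.5° = 61.73 m/s.
At the highest point the vertical velocity is zero, so v_y² = 2 g h_max.
h_max = (61.73)² / (2 × 9.81) = 3811 / 19.62 = 194 m.

194 m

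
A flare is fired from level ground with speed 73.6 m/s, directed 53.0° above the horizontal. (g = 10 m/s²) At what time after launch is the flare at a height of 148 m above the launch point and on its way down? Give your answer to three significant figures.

v_y0 = 73.6 sin 53.0° = 58.78 m/s.
Set y = v_y0 t − ½ g t² = 148: 5.000 t² − 58.78 t + 148 = 0.
t = [58.78 ± √(3455 − 2960)] / 10 = (58.78 ± 22.25) / 10, giving t = 3.65 s or t = 8.10 s.
On the way down corresponds to the larger root: t = 8.10 s.

8.10 s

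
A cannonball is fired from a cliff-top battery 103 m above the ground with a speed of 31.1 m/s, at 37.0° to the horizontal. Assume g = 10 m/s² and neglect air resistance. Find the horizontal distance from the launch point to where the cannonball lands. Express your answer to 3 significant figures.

Components: v_x = 31.1 cos 37.0° = 24.84 m/s, v_y = 31.1 sin 37.0° = 18.72 m/s.
Vertical: 0 = 103 + 18.72 t − ½(10) t² ⇒ 5.000 t² − 18.72 t − 103 = 0.
t = [18.72 + √(350.4 + 2060)] / 10.00 = 6.782 s.
Horizontal: R = v_x · t = 24.84 × 6.782 = 168 m.

168 m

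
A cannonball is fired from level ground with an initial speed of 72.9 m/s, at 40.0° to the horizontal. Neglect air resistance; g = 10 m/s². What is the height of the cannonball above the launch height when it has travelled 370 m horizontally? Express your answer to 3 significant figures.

v_x = 72.9 cos 40.0° = 55.84 m/s, v_y0 = 72.9 sin 40.0° = 46.86 m/s.
Time to reach x = 370 m: t = x / v_x = 370 / 55.84 = 6.626 s.
y = v_y0 t − ½ g t² = 46.86×6.626 − 5.000×6.626² = 91.0 m.

91.0 m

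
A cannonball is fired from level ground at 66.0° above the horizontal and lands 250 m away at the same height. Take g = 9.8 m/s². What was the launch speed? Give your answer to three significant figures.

On level ground, R = v₀² sin(2θ) / g, so v₀ = √(R g / sin 2θ).
sin(2 × 66.0°) = 0.7431.
v₀ = √(250 × 9.8 / 0.7431) = √3297 = 57.4 m/s.

57.4 m/s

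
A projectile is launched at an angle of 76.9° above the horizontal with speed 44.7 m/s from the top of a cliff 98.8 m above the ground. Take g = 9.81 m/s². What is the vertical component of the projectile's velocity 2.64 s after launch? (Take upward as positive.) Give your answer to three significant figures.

17.6 m/s

Initial vertical component: v_y0 = 44.7 sin 76.9° = 43.54 m/s.
v_y(t) = v_y0 − g t = 43.54 − 9.81 × 2.64 = 17.6 m/s.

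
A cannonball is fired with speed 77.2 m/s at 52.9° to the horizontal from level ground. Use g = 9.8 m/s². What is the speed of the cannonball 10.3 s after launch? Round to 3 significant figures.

61.0 m/s

v_x = 77.2 cos 52.9° = 46.57 m/s (constant).
v_y(t) = 77.2 sin 52.9° − g t = 61.57 − 9.8 × 10.3 = -39.37 m/s.
Speed = √(v_x² + v_y²) = √(2169 + 1550) = 61.0 m/s.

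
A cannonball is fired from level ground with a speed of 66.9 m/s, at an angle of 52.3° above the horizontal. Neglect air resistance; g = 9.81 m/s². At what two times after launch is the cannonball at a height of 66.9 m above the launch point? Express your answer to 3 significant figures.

1.46 s and 9.33 s

v_y0 = 66.9 sin 52.3° = 52.93 m/s.
Set y = v_y0 t − ½ g t² = 66.9: 4.905 t² − 52.93 t + 66.9 = 0.
t = [52.93 ± √(2802 − 1313)] / 9.81 = (52.93 ± 38.59) / 9.81, giving t = 1.46 s or t = 9.33 s.
So the cannonball is at 66.9 m at t = 1.46 s (rising) and t = 9.33 s (falling).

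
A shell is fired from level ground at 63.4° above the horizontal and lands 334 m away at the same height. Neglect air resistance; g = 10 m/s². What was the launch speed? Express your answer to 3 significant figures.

64.6 m/s

On level ground, R = v₀² sin(2θ) / g, so v₀ = √(R g / sin 2θ).
sin(2 × 63.4°) = 0.8007.
v₀ = √(334 × 10 / 0.8007) = √4171 = 64.6 m/s.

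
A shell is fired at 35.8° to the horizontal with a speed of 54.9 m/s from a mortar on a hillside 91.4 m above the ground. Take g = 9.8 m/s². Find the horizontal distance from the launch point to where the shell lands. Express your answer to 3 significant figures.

387 m

Components: v_x = 54.9 cos 35.8° = 44.53 m/s, v_y = 54.9 sin 35.8° = 32.11 m/s.
Vertical: 0 = 91.4 + 32.11 t − ½(9.8) t² ⇒ 4.900 t² − 32.11 t − 91.4 = 0.
t = [32.11 + √(1031 + 1791)] / 9.800 = 8.697 s.
Horizontal: R = v_x · t = 44.53 × 8.697 = 387 m.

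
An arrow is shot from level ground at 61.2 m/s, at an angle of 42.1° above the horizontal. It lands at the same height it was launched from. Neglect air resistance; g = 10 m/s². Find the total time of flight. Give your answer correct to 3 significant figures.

Vertical component: v_y = 61.2 sin 42.1° = 41.03 m/s.
For a projectile landing at launch height, time of flight is t = 2 v_y / g = 2 × 41.03 / 10 = 8.21 s.

8.21 s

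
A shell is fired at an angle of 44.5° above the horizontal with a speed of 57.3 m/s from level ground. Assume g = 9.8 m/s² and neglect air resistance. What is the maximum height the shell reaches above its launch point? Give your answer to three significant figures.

82.3 m

Vertical component of launch velocity: v_y = 57.3 sin 44.5° = 40.16 m/s.
At the highest point the vertical velocity is zero, so v_y² = 2 g h_max.
h_max = (40.16)² / (2 × 9.8) = 1613 / 19.60 = 82.3 m.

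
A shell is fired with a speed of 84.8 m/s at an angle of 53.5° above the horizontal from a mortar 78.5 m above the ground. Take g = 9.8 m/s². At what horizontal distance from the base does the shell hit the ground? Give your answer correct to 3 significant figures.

756 m

Components: v_x = 84.8 cos 53.5° = 50.44 m/s, v_y = 84.8 sin 53.5° = 68.17 m/s.
Vertical: 0 = 78.5 + 68.17 t − ½(9.8) t² ⇒ 4.900 t² − 68.17 t − 78.5 = 0.
t = [68.17 + √(4647 + 1539)] / 9.800 = 14.98 s.
Horizontal: R = v_x · t = 50.44 × 14.98 = 756 m.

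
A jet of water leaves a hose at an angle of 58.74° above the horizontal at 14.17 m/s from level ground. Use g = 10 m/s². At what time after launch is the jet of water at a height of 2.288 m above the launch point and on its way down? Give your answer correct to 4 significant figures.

2.216 s

v_y0 = 14.17 sin 58.74° = 12.113 m/s.
Set y = v_y0 t − ½ g t² = 2.288: 5.000 t² − 12.113 t + 2.288 = 0.
t = [12.113 ± √(146.72 − 45.760)] / 10 = (12.113 ± 10.048) / 10, giving t = 0.2065 s or t = 2.216 s.
On the way down corresponds to the larger root: t = 2.216 s.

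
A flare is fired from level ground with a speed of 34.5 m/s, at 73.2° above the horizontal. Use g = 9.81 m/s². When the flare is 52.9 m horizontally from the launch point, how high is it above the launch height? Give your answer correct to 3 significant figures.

v_x = 34.5 cos 73.2° = 9.972 m/s, v_y0 = 34.5 sin 73.2° = 33.03 m/s.
Time to reach x = 52.9 m: t = x / v_x = 52.9 / 9.972 = 5.305 s.
y = v_y0 t − ½ g t² = 33.03×5.305 − 4.905×5.305² = 37.2 m.

37.2 m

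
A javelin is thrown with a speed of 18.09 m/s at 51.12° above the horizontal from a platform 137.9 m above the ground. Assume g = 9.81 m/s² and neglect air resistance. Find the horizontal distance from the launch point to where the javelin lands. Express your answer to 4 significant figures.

78.67 m

Components: v_x = 18.09 cos 51.12° = 11.355 m/s, v_y = 18.09 sin 51.12° = 14.082 m/s.
Vertical: 0 = 137.9 + 14.082 t − ½(9.81) t² ⇒ 4.905 t² − 14.082 t − 137.9 = 0.
t = [14.082 + √(198.30 + 2705.6)] / 9.810 = 6.9286 s.
Horizontal: R = v_x · t = 11.355 × 6.9286 = 78.67 m.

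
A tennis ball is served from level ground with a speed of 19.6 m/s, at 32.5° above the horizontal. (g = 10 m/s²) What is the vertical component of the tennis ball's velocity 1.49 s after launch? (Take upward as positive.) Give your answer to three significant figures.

-4.37 m/s

Initial vertical component: v_y0 = 19.6 sin 32.5° = 10.53 m/s.
v_y(t) = v_y0 − g t = 10.53 − 10 × 1.49 = -4.37 m/s.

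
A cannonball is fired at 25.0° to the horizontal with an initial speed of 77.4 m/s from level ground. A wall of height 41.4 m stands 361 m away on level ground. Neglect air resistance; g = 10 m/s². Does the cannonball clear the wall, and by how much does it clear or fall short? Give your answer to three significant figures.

No — it falls 5.48 m short of clearing the wall.

v_x = 77.4 cos 25.0° = 70.15 m/s; v_y0 = 77.4 sin 25.0° = 32.71 m/s.
Time to reach the wall: t = 361 / 70.15 = 5.146 s.
Height at that point: y = 32.71×5.146 − 5.000×5.146² = 35.92 m.
That is 41.4 − 35.92 = 5.48 m below the top of the wall, so the cannonball does not clear it.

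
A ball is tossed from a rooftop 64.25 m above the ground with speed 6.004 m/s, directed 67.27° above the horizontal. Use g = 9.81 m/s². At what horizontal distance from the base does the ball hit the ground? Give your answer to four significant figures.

9.807 m

Components: v_x = 6.004 cos 67.27° = 2.3199 m/s, v_y = 6.004 sin 67.27° = 5.5377 m/s.
Vertical: 0 = 64.25 + 5.5377 t − ½(9.81) t² ⇒ 4.905 t² − 5.5377 t − 64.25 = 0.
t = [5.5377 + √(30.666 + 1260.6)] / 9.810 = 4.2275 s.
Horizontal: R = v_x · t = 2.3199 × 4.2275 = 9.807 m.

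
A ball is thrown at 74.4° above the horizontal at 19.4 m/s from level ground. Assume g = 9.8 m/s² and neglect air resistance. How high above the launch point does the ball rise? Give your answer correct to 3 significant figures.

17.8 m

Vertical component of launch velocity: v_y = 19.4 sin 74.4° = 18.69 m/s.
At the highest point the vertical velocity is zero, so v_y² = 2 g h_max.
h_max = (18.69)² / (2 × 9.8) = 349.3 / 19.60 = 17.8 m.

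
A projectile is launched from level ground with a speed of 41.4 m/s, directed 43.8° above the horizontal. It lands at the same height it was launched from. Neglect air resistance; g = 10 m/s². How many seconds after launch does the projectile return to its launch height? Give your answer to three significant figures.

5.73 s

Vertical component: v_y = 41.4 sin 43.8° = 28.65 m/s.
For a projectile landing at launch height, time of flight is t = 2 v_y / g = 2 × 28.65 / 10 = 5.73 s.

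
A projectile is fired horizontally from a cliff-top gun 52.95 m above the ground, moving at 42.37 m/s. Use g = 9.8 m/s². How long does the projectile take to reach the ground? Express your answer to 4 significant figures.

The horizontal speed doesn't affect the fall. With v_y0 = 0, h = ½ g t².
t = √(2 × 52.95 / 9.8) = √10.806 = 3.287 s.

3.287 s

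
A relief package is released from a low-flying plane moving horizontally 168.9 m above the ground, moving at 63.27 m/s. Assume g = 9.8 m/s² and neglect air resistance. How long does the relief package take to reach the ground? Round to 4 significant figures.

5.871 s

The horizontal speed doesn't affect the fall. With v_y0 = 0, h = ½ g t².
t = √(2 × 168.9 / 9.8) = √34.469 = 5.871 s.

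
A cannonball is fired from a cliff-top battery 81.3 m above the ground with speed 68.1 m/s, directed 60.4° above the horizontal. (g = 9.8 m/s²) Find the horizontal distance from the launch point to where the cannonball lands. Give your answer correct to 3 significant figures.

448 m

Components: v_x = 68.1 cos 60.4° = 33.64 m/s, v_y = 68.1 sin 60.4° = 59.21 m/s.
Vertical: 0 = 81.3 + 59.21 t − ½(9.8) t² ⇒ 4.900 t² − 59.21 t − 81.3 = 0.
t = [59.21 + √(3506 + 1593)] / 9.800 = 13.33 s.
Horizontal: R = v_x · t = 33.64 × 13.33 = 448 m.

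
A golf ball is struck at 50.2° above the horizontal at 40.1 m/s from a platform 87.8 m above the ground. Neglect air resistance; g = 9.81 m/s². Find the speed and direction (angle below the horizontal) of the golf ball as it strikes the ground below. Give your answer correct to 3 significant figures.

57.7 m/s at 63.6° below the horizontal

v_x = 40.1 cos 50.2° = 25.67 m/s (constant).
|v_y| at impact = √((30.81)² + 2×9.81×87.8) = 51.69 m/s.
Speed = √(25.67² + 51.69²) = 57.7 m/s; angle = arctan(51.69/25.67) = 63.6° below horizontal.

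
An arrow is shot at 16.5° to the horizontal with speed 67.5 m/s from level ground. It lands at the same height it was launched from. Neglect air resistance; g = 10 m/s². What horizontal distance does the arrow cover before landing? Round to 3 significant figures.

248 m

For level ground, R = v₀² sin(2θ) / g.
sin(2 × 16.5°) = sin 33.00° = 0.5446.
R = (67.5)² × 0.5446 / 10 = 248 m.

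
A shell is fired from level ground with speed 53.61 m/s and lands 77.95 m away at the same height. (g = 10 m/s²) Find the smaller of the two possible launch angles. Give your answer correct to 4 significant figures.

Level-ground range: R = v₀² sin(2θ)/g ⇒ sin 2θ = R g / v₀² = 77.95×10/53.61² = 0.2712.
2θ = arcsin(0.2712) = 15.736° or 180° − 15.736° = 164.264°.
So θ = 7.868° or θ = 82.13°.

7.868°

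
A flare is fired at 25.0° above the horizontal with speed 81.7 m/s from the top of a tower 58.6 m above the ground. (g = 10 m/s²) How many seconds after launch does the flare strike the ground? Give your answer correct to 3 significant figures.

8.32 s

Vertical component: v_y = 81.7 sin 25.0° = 34.53 m/s.
Taking up as positive with launch at y = 58.6 m, landing at y = 0: 0 = 58.6 + 34.53 t − ½(10) t².
Solving 5.000 t² − 34.53 t − 58.6 = 0 gives t = [34.53 + √(34.53² + 4·5.000·58.6)] / 10.00 = 8.32 s.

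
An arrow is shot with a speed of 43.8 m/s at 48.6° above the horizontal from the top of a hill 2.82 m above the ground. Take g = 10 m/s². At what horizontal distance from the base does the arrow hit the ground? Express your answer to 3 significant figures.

193 m

Components: v_x = 43.8 cos 48.6° = 28.97 m/s, v_y = 43.8 sin 48.6° = 32.85 m/s.
Vertical: 0 = 2.82 + 32.85 t − ½(10) t² ⇒ 5.000 t² − 32.85 t − 2.82 = 0.
t = [32.85 + √(1079 + 56.40)] / 10.00 = 6.655 s.
Horizontal: R = v_x · t = 28.97 × 6.655 = 193 m.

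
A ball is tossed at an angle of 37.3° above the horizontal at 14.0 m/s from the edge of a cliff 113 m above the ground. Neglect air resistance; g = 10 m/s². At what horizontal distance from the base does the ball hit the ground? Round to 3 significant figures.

Components: v_x = 14.0 cos 37.3° = 11.14 m/s, v_y = 14.0 sin 37.3° = 8.484 m/s.
Vertical: 0 = 113 + 8.484 t − ½(10) t² ⇒ 5.000 t² − 8.484 t − 113 = 0.
t = [8.484 + √(71.98 + 2260)] / 10.00 = 5.677 s.
Horizontal: R = v_x · t = 11.14 × 5.677 = 63.2 m.

63.2 m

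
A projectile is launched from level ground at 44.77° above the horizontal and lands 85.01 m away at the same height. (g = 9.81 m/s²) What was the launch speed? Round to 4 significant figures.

On level ground, R = v₀² sin(2θ) / g, so v₀ = √(R g / sin 2θ).
sin(2 × 44.77°) = 1.0000.
v₀ = √(85.01 × 9.81 / 1.0000) = √833.95 = 28.88 m/s.

28.88 m/s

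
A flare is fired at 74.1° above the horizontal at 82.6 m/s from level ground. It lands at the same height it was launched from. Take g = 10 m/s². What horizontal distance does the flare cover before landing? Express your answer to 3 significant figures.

Components: v_x = 82.6 cos 74.1° = 22.63 m/s, v_y = 82.6 sin 74.1° = 79.44 m/s.
Time of flight (same landing height): t = 2 v_y / g = 2 × 79.44 / 10 = 15.89 s.
Range: R = v_x · t = 22.63 × 15.89 = 360 m.

360 m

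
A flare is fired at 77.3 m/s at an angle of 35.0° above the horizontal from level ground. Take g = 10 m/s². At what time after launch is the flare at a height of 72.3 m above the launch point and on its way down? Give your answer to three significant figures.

v_y0 = 77.3 sin 35.0° = 44.34 m/s.
Set y = v_y0 t − ½ g t² = 72.3: 5.000 t² − 44.34 t + 72.3 = 0.
t = [44.34 ± √(1966 − 1446)] / 10 = (44.34 ± 22.80) / 10, giving t = 2.15 s or t = 6.71 s.
On the way down corresponds to the larger root: t = 6.71 s.

6.71 s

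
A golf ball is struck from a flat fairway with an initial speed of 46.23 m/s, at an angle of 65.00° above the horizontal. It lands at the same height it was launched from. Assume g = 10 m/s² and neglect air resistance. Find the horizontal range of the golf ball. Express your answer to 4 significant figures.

163.7 m

For level ground, R = v₀² sin(2θ) / g.
sin(2 × 65.00°) = sin 130.00° = 0.7660.
R = (46.23)² × 0.7660 / 10 = 163.7 m.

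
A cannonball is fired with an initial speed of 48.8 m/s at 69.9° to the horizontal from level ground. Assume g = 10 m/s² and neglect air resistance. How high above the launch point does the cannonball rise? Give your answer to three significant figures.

105 m

Vertical component of launch velocity: v_y = 48.8 sin 69.9° = 45.83 m/s.
At the highest point the vertical velocity is zero, so v_y² = 2 g h_max.
h_max = (45.83)² / (2 × 10) = 2100 / 20.00 = 105 m.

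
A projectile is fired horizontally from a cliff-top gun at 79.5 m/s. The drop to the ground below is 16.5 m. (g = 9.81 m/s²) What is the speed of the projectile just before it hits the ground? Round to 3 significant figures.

Fall time: t = √(2 × 16.5 / 9.81) = 1.834 s.
At impact: v_x = 79.5 m/s (unchanged), v_y = g t = 9.81 × 1.834 = 17.99 m/s.
Speed = √(v_x² + v_y²) = √(6320 + 323.6) = 81.5 m/s.

81.5 m/s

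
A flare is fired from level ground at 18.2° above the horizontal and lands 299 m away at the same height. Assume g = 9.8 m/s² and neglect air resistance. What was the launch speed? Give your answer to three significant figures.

On level ground, R = v₀² sin(2θ) / g, so v₀ = √(R g / sin 2θ).
sin(2 × 18.2°) = 0.5934.
v₀ = √(299 × 9.8 / 0.5934) = √4938 = 70.3 m/s.

70.3 m/s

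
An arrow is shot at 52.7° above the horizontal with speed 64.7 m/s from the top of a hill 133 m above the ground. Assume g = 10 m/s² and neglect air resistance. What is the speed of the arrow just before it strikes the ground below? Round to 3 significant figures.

v_x = 64.7 cos 52.7° = 39.21 m/s is unchanged throughout.
For the vertical component, v_y² = v_y0² + 2 g h = (51.47)² + 2×10×133 = 5309, so |v_y| = 72.86 m/s.
Impact speed = √(v_x² + v_y²) = √(1537 + 5309) = 82.7 m/s.

82.7 m/s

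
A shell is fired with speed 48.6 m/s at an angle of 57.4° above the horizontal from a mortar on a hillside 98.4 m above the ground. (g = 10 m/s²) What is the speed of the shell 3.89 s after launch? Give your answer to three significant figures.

26.3 m/s

v_x = 48.6 cos 57.4° = 26.18 m/s (constant).
v_y(t) = 48.6 sin 57.4° − g t = 40.94 − 10 × 3.89 = 2.040 m/s.
Speed = √(v_x² + v_y²) = √(685.4 + 4.162) = 26.3 m/s.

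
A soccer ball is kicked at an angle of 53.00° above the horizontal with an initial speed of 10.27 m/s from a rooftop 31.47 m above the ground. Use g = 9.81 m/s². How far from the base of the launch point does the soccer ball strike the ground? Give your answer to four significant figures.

21.65 m

Components: v_x = 10.27 cos 53.00° = 6.1806 m/s, v_y = 10.27 sin 53.00° = 8.2020 m/s.
Vertical: 0 = 31.47 + 8.2020 t − ½(9.81) t² ⇒ 4.905 t² − 8.2020 t − 31.47 = 0.
t = [8.2020 + √(67.273 + 617.44)] / 9.810 = 3.5035 s.
Horizontal: R = v_x · t = 6.1806 × 3.5035 = 21.65 m.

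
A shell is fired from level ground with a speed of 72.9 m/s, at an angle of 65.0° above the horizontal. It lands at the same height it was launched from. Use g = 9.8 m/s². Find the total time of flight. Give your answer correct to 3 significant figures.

13.5 s

Vertical component: v_y = 72.9 sin 65.0° = 66.07 m/s.
For a projectile landing at launch height, time of flight is t = 2 v_y / g = 2 × 66.07 / 9.8 = 13.5 s.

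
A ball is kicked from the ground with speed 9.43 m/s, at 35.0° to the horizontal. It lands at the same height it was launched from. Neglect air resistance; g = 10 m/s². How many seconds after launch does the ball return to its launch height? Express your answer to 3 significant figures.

1.08 s

Vertical component: v_y = 9.43 sin 35.0° = 5.409 m/s.
For a projectile landing at launch height, time of flight is t = 2 v_y / g = 2 × 5.409 / 10 = 1.08 s.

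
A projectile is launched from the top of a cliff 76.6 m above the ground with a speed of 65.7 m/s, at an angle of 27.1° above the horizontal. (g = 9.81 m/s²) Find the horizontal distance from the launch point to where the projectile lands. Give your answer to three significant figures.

Components: v_x = 65.7 cos 27.1° = 58.49 m/s, v_y = 65.7 sin 27.1° = 29.93 m/s.
Vertical: 0 = 76.6 + 29.93 t − ½(9.81) t² ⇒ 4.905 t² − 29.93 t − 76.6 = 0.
t = [29.93 + √(895.8 + 1503)] / 9.810 = 8.044 s.
Horizontal: R = v_x · t = 58.49 × 8.044 = 470 m.

470 m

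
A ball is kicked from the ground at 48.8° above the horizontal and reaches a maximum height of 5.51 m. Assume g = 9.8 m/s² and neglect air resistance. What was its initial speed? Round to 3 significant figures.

13.8 m/s

At maximum height v_y = 0, so (v₀ sin θ)² = 2 g H.
v₀ sin 48.8° = √(2 × 9.8 × 5.51) = 10.39 m/s.
v₀ = 10.39 / sin 48.8° = 10.39 / 0.7524 = 13.8 m/s.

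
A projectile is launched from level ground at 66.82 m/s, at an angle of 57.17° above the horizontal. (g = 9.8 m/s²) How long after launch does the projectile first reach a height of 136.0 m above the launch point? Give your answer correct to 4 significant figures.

v_y0 = 66.82 sin 57.17° = 56.148 m/s.
Set y = v_y0 t − ½ g t² = 136.0: 4.900 t² − 56.148 t + 136.0 = 0.
t = [56.148 ± √(3152.6 − 2665.6)] / 9.8 = (56.148 ± 22.068) / 9.8, giving t = 3.478 s or t = 7.981 s.
The projectile is on the way up at the first time, so t = 3.478 s.

3.478 s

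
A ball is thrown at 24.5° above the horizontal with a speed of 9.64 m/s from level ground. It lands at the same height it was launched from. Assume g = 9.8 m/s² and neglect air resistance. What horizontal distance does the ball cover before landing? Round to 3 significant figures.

For level ground, R = v₀² sin(2θ) / g.
sin(2 × 24.5°) = sin 49.00° = 0.7547.
R = (9.64)² × 0.7547 / 9.8 = 7.16 m.

7.16 m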